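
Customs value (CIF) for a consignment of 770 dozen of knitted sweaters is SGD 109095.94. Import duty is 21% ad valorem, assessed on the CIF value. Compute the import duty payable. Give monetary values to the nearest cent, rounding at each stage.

Import duty: SGD 22910.15

Import duty = 109095.94 × 21% = 22910.15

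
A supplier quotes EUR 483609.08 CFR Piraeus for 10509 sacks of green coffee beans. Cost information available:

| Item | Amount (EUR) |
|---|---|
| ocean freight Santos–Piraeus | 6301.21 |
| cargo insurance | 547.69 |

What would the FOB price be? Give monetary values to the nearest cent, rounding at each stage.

FOB price: EUR 477307.87

Not relevant to the conversion: insurance — on the buyer under both terms; not part of either seller's price.
From CFR to FOB, the seller no longer bears: freight.
FOB price = 483609.08 − 6301.21 = 477307.87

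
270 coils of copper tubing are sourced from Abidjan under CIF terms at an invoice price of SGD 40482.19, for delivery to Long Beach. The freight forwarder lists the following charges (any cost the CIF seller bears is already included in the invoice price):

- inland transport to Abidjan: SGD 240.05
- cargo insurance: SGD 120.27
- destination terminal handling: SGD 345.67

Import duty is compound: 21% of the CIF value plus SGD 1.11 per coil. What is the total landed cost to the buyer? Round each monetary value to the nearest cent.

Total landed cost: SGD 49628.82

CIF: the seller pays costs through ocean freight and marine insurance to the destination port.
Already in the invoice (seller's account under CIF): inland to port, insurance — exclude.
The CIF price already equals the CIF value: 40482.19
Ad valorem component: 40482.19 × 21% = 8501.26
Specific component: 270 × 1.11 = 299.70
Import duty = 8501.26 + 299.70 = 8800.96
Buyer bears: destination terminal 345.67 + duty 8800.96 = 9146.63
Landed cost = invoice 40482.19 + 9146.63 = 49628.82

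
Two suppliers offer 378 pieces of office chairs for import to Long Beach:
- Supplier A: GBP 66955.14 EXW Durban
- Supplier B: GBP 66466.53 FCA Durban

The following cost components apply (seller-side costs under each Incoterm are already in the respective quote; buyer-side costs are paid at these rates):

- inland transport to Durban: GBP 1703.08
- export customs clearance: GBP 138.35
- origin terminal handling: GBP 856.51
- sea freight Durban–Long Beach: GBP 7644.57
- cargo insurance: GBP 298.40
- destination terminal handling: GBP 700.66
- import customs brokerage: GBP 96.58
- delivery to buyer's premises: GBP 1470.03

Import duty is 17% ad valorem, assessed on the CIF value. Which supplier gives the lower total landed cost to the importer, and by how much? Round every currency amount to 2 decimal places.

Supplier B is cheaper by GBP 2726.15

Supplier A (EXW):
CIF value = EXW price + inland to port + export clearance + origin terminal + freight + insurance = 66955.14 + 1703.08 + 138.35 + 856.51 + 7644.57 + 298.40 = 77596.05
Import duty = 77596.05 × 17% = 13191.33
Buyer bears (A): 1703.08 + 138.35 + 856.51 + 7644.57 + 298.40 + 700.66 + 96.58 + 1470.03 = 12908.18
Landed cost (A) = invoice 66955.14 + 12908.18 + duty 13191.33 = 93054.65
Supplier B (FCA):
CIF value = FCA price + origin terminal + freight + insurance = 66466.53 + 856.51 + 7644.57 + 298.40 = 75266.01
Import duty = 75266.01 × 17% = 12795.22
Buyer bears (B): 856.51 + 7644.57 + 298.40 + 700.66 + 96.58 + 1470.03 = 11066.75
Landed cost (B) = invoice 66466.53 + 11066.75 + duty 12795.22 = 90328.50
Difference = |93054.65 − 90328.50| = 2726.15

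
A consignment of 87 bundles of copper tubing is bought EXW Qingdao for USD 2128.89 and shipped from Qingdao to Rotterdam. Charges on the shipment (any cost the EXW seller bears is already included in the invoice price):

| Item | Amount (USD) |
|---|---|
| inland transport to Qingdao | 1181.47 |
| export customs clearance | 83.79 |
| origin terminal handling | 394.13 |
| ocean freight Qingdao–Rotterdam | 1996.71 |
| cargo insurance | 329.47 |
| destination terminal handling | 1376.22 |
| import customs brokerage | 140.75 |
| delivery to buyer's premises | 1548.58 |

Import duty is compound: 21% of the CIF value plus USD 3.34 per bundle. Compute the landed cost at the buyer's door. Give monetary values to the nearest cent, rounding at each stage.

EXW: the seller makes goods available at their premises; the buyer bears all onward costs.
CIF value = EXW price + inland to port + export clearance + origin terminal + freight + insurance = 2128.89 + 1181.47 + 83.79 + 394.13 + 1996.71 + 329.47 = 6114.46
Ad valorem component: 6114.46 × 21% = 1284.04
Specific component: 87 × 3.34 = 290.58
Import duty = 1284.04 + 290.58 = 1574.62
Buyer bears: inland to port 1181.47 + export clearance 83.79 + origin terminal 394.13 + freight 1996.71 + insurance 329.47 + destination terminal 1376.22 + brokerage 140.75 + delivery 1548.58 + duty 1574.62 = 8625.74
Landed cost = invoice 2128.89 + 8625.74 = 10754.63

Total landed cost: USD 10754.63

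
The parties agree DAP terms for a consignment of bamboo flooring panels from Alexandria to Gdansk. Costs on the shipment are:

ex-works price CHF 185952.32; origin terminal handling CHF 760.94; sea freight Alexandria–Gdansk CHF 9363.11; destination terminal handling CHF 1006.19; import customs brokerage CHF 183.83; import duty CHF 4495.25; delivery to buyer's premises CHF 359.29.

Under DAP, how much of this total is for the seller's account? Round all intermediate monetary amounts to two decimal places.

DAP: the seller bears all costs to the named destination except import duty and clearance.
Seller's account: goods 185952.32 + origin terminal 760.94 + freight 9363.11 + destination terminal 1006.19 + delivery 359.29 = 197441.85
Buyer's account: brokerage 183.83 + duty 4495.25 = 4679.08

Seller's account: CHF 197441.85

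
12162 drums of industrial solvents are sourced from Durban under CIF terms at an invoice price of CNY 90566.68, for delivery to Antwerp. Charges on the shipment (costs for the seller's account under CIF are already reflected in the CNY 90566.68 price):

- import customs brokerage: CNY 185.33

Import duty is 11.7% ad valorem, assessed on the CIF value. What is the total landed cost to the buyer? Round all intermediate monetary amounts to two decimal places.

CIF: the seller pays costs through ocean freight and marine insurance to the destination port.
The CIF price already equals the CIF value: 90566.68
Import duty = 90566.68 × 11.7% = 10596.30
Buyer bears: brokerage 185.33 + duty 10596.30 = 10781.63
Landed cost = invoice 90566.68 + 10781.63 = 101348.31

Total landed cost: CNY 101348.31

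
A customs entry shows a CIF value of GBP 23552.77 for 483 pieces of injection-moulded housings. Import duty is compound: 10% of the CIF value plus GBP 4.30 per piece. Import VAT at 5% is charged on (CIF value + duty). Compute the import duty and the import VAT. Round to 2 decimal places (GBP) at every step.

Import duty: GBP 4432.18; import VAT: GBP 1399.25

Ad valorem component: 23552.77 × 10% = 2355.28
Specific component: 483 × 4.30 = 2076.90
Import duty = 2355.28 + 2076.90 = 4432.18
VAT base = CIF + duty = 23552.77 + 4432.18 = 27984.95
Import VAT = 27984.95 × 5% = 1399.25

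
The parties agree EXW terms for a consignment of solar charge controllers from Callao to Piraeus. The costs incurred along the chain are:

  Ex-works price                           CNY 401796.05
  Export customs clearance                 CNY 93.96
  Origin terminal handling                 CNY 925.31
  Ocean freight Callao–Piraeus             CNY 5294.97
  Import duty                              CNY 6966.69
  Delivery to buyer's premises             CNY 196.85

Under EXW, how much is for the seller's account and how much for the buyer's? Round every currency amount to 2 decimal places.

Seller: CNY 401796.05; buyer: CNY 13477.78

EXW: the seller makes goods available at their premises; the buyer bears all onward costs.
Seller's account: goods 401796.05 = 401796.05
Buyer's account: export clearance 93.96 + origin terminal 925.31 + freight 5294.97 + duty 6966.69 + delivery 196.85 = 13477.78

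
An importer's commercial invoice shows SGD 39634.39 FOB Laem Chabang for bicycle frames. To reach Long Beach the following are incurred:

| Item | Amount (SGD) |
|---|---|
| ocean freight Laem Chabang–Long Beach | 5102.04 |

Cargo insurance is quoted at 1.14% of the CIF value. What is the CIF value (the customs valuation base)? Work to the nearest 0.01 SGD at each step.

Let C be the CIF value. C = FOB price + freight + 1.14% × C
C − 1.14% × C = 39634.39 + 5102.04
0.9886 × C = 44736.43
C = 44736.43 / 0.9886 = 45252.31
Insurance premium = 1.14% × 45252.31 = 515.88

CIF value: SGD 45252.31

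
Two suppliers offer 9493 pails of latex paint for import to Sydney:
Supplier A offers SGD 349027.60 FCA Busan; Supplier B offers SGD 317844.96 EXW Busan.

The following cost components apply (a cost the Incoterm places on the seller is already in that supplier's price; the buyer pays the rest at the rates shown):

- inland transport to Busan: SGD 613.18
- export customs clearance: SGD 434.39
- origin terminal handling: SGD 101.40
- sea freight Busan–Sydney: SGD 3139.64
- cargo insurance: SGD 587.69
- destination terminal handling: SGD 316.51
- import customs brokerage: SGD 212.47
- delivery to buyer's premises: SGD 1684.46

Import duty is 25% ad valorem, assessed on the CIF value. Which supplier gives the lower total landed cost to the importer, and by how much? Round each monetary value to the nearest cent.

Supplier B is cheaper by SGD 37668.83

Supplier A (FCA):
CIF value = FCA price + origin terminal + freight + insurance = 349027.60 + 101.40 + 3139.64 + 587.69 = 352856.33
Import duty = 352856.33 × 25% = 88214.08
Buyer bears (A): 101.40 + 3139.64 + 587.69 + 316.51 + 212.47 + 1684.46 = 6042.17
Landed cost (A) = invoice 349027.60 + 6042.17 + duty 88214.08 = 443283.85
Supplier B (EXW):
CIF value = EXW price + inland to port + export clearance + origin terminal + freight + insurance = 317844.96 + 613.18 + 434.39 + 101.40 + 3139.64 + 587.69 = 322721.26
Import duty = 322721.26 × 25% = 80680.32
Buyer bears (B): 613.18 + 434.39 + 101.40 + 3139.64 + 587.69 + 316.51 + 212.47 + 1684.46 = 7089.74
Landed cost (B) = invoice 317844.96 + 7089.74 + duty 80680.32 = 405615.02
Difference = |443283.85 − 405615.02| = 37668.83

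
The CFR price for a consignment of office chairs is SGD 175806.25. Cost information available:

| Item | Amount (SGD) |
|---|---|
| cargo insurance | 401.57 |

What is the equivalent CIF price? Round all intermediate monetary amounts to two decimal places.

CIF price: SGD 176207.82

From CFR to CIF, the seller additionally bears: insurance.
CIF price = 175806.25 + 401.57 = 176207.82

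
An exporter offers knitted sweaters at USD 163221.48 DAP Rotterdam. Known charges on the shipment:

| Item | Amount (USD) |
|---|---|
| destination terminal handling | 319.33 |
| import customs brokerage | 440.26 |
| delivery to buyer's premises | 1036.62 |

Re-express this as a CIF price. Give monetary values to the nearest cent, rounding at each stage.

CIF price: USD 161865.53

Not relevant to the conversion: brokerage — on the buyer under both terms; not part of either seller's price.
From DAP to CIF, the seller no longer bears: destination terminal, delivery.
CIF price = 163221.48 − 319.33 − 1036.62 = 161865.53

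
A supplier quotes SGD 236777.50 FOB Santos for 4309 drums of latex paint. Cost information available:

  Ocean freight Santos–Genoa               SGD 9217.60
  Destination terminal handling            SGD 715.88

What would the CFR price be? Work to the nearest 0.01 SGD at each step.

CFR price: SGD 245995.10

Not relevant to the conversion: destination terminal — on the buyer under both terms; not part of either seller's price.
From FOB to CFR, the seller additionally bears: freight.
CFR price = 236777.50 + 9217.60 = 245995.10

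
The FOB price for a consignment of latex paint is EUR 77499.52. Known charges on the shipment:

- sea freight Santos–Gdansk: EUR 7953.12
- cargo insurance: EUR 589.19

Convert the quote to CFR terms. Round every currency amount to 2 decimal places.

Not relevant to the conversion: insurance — on the buyer under both terms; not part of either seller's price.
From FOB to CFR, the seller additionally bears: freight.
CFR price = 77499.52 + 7953.12 = 85452.64

CFR price: EUR 85452.64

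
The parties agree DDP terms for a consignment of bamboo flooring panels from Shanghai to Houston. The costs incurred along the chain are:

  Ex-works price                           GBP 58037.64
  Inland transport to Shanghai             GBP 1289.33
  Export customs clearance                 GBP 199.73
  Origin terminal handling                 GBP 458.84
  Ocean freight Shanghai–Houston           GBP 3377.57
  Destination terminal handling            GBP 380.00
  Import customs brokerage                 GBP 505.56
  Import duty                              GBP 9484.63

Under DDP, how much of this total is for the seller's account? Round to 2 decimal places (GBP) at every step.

Seller's account: GBP 73733.30

DDP: the seller bears all costs including import duty.
Seller's account: goods 58037.64 + inland to port 1289.33 + export clearance 199.73 + origin terminal 458.84 + freight 3377.57 + destination terminal 380.00 + brokerage 505.56 + duty 9484.63 = 73733.30
Buyer's account: 0.00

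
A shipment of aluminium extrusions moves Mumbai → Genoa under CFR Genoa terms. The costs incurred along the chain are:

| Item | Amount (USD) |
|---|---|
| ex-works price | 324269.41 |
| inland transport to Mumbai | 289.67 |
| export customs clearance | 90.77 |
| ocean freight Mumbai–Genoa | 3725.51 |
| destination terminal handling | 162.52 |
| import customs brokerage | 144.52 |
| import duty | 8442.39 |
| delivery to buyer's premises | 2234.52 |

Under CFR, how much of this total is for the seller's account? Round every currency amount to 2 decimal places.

CFR: the seller pays costs through ocean freight to the destination port, but not insurance.
Seller's account: goods 324269.41 + inland to port 289.67 + export clearance 90.77 + freight 3725.51 = 328375.36
Buyer's account: destination terminal 162.52 + brokerage 144.52 + duty 8442.39 + delivery 2234.52 = 10983.95

Seller's account: USD 328375.36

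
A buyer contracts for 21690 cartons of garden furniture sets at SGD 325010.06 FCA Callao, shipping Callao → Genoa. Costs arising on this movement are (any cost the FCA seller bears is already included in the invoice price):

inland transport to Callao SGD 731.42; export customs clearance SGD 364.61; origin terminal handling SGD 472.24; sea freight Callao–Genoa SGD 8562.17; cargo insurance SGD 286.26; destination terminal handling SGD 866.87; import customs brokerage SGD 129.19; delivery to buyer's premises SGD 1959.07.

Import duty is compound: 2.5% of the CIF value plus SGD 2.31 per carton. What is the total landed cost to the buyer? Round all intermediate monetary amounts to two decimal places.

Total landed cost: SGD 395748.03

FCA: the seller delivers export-cleared goods to the carrier; the buyer bears costs from that point.
Already in the invoice (seller's account under FCA): inland to port, export clearance — exclude.
CIF value = FCA price + origin terminal + freight + insurance = 325010.06 + 472.24 + 8562.17 + 286.26 = 334330.73
Ad valorem component: 334330.73 × 2.5% = 8358.27
Specific component: 21690 × 2.31 = 50103.90
Import duty = 8358.27 + 50103.90 = 58462.17
Buyer bears: origin terminal 472.24 + freight 8562.17 + insurance 286.26 + destination terminal 866.87 + brokerage 129.19 + delivery 1959.07 + duty 58462.17 = 70737.97
Landed cost = invoice 325010.06 + 70737.97 = 395748.03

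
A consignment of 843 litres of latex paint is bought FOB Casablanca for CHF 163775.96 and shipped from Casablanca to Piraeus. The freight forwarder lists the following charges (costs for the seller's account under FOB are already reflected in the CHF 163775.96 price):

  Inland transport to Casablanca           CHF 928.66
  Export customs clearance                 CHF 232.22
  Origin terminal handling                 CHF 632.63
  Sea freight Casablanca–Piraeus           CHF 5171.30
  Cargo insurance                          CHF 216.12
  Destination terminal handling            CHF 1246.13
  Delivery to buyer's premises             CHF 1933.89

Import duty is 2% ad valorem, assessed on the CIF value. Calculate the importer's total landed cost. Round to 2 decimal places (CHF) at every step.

Total landed cost: CHF 175726.67

FOB: the seller bears costs until goods are on board at the origin port; the buyer bears freight, insurance and all costs thereafter.
Already in the invoice (seller's account under FOB): inland to port, export clearance, origin terminal — exclude.
CIF value = FOB price + freight + insurance = 163775.96 + 5171.30 + 216.12 = 169163.38
Import duty = 169163.38 × 2% = 3383.27
Buyer bears: freight 5171.30 + insurance 216.12 + destination terminal 1246.13 + delivery 1933.89 + duty 3383.27 = 11950.71
Landed cost = invoice 163775.96 + 11950.71 = 175726.67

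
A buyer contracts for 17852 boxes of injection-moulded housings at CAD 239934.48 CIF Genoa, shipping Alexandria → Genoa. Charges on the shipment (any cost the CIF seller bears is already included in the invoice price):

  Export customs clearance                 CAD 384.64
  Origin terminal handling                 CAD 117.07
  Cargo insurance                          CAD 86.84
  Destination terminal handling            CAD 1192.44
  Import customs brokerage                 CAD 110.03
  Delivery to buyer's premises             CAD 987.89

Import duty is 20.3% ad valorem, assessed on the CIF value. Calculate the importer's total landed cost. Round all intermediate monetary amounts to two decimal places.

CIF: the seller pays costs through ocean freight and marine insurance to the destination port.
Already in the invoice (seller's account under CIF): export clearance, origin terminal, insurance — exclude.
The CIF price already equals the CIF value: 239934.48
Import duty = 239934.48 × 20.3% = 48706.70
Buyer bears: destination terminal 1192.44 + brokerage 110.03 + delivery 987.89 + duty 48706.70 = 50997.06
Landed cost = invoice 239934.48 + 50997.06 = 290931.54

Total landed cost: CAD 290931.54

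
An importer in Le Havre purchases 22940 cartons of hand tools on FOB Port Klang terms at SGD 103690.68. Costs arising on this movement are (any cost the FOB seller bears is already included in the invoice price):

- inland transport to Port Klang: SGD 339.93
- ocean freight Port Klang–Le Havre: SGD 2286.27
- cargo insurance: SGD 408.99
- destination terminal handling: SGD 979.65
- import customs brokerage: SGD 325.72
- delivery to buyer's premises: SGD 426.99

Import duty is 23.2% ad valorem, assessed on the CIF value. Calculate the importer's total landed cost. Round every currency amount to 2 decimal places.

Total landed cost: SGD 132799.84

FOB: the seller bears costs until goods are on board at the origin port; the buyer bears freight, insurance and all costs thereafter.
Already in the invoice (seller's account under FOB): inland to port — exclude.
CIF value = FOB price + freight + insurance = 103690.68 + 2286.27 + 408.99 = 106385.94
Import duty = 106385.94 × 23.2% = 24681.54
Buyer bears: freight 2286.27 + insurance 408.99 + destination terminal 979.65 + brokerage 325.72 + delivery 426.99 + duty 24681.54 = 29109.16
Landed cost = invoice 103690.68 + 29109.16 = 132799.84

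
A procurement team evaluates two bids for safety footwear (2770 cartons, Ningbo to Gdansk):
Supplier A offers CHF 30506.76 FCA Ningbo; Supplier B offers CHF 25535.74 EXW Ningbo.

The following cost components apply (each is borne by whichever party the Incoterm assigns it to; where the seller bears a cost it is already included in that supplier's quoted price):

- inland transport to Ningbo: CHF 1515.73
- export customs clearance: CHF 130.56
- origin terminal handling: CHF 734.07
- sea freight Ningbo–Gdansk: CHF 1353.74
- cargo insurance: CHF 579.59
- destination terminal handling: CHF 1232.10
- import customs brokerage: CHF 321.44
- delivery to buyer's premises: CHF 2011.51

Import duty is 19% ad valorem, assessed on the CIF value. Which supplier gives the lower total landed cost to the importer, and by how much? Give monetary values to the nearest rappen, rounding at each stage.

Supplier A (FCA):
CIF value = FCA price + origin terminal + freight + insurance = 30506.76 + 734.07 + 1353.74 + 579.59 = 33174.16
Import duty = 33174.16 × 19% = 6303.09
Buyer bears (A): 734.07 + 1353.74 + 579.59 + 1232.10 + 321.44 + 2011.51 = 6232.45
Landed cost (A) = invoice 30506.76 + 6232.45 + duty 6303.09 = 43042.30
Supplier B (EXW):
CIF value = EXW price + inland to port + export clearance + origin terminal + freight + insurance = 25535.74 + 1515.73 + 130.56 + 734.07 + 1353.74 + 579.59 = 29849.43
Import duty = 29849.43 × 19% = 5671.39
Buyer bears (B): 1515.73 + 130.56 + 734.07 + 1353.74 + 579.59 + 1232.10 + 321.44 + 2011.51 = 7878.74
Landed cost (B) = invoice 25535.74 + 7878.74 + duty 5671.39 = 39085.87
Difference = |43042.30 − 39085.87| = 3956.43

Supplier B is cheaper by CHF 3956.43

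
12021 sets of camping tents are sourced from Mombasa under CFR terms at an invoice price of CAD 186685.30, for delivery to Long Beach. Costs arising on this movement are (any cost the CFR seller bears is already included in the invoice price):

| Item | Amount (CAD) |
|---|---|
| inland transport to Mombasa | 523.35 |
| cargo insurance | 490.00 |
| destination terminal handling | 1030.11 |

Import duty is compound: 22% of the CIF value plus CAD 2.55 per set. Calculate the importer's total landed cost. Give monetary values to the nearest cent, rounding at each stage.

Total landed cost: CAD 260037.53

CFR: the seller pays costs through ocean freight to the destination port, but not insurance.
Already in the invoice (seller's account under CFR): inland to port — exclude.
CIF value = CFR price + insurance = 186685.30 + 490.00 = 187175.30
Ad valorem component: 187175.30 × 22% = 41178.57
Specific component: 12021 × 2.55 = 30653.55
Import duty = 41178.57 + 30653.55 = 71832.12
Buyer bears: insurance 490.00 + destination terminal 1030.11 + duty 71832.12 = 73352.23
Landed cost = invoice 186685.30 + 73352.23 = 260037.53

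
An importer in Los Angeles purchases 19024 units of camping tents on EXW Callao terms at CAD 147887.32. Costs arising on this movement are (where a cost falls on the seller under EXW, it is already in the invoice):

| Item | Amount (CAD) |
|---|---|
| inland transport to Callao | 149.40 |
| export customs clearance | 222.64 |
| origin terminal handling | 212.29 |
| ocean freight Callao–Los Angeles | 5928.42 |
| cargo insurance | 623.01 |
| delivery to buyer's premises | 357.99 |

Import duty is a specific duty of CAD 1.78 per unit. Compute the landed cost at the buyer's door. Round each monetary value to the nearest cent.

Total landed cost: CAD 189243.79

EXW: the seller makes goods available at their premises; the buyer bears all onward costs.
CIF value = EXW price + inland to port + export clearance + origin terminal + freight + insurance = 147887.32 + 149.40 + 222.64 + 212.29 + 5928.42 + 623.01 = 155023.08
Import duty = 19024 × 1.78 = 33862.72
Buyer bears: inland to port 149.40 + export clearance 222.64 + origin terminal 212.29 + freight 5928.42 + insurance 623.01 + delivery 357.99 + duty 33862.72 = 41356.47
Landed cost = invoice 147887.32 + 41356.47 = 189243.79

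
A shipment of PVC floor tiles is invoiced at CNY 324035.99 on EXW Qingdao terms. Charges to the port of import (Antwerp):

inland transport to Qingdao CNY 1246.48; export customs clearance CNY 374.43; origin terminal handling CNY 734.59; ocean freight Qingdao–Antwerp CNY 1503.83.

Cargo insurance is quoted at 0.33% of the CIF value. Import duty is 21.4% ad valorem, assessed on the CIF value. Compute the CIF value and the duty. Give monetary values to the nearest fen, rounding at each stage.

CIF value: CNY 328980.96; import duty: CNY 70401.93

Let C be the CIF value. C = EXW price + pre-shipment costs + freight + 0.33% × C
C − 0.33% × C = 324035.99 + 1246.48 + 374.43 + 734.59 + 1503.83
0.9967 × C = 327895.32
C = 327895.32 / 0.9967 = 328980.96
Insurance premium = 0.33% × 328980.96 = 1085.64
Import duty = 328980.96 × 21.4% = 70401.93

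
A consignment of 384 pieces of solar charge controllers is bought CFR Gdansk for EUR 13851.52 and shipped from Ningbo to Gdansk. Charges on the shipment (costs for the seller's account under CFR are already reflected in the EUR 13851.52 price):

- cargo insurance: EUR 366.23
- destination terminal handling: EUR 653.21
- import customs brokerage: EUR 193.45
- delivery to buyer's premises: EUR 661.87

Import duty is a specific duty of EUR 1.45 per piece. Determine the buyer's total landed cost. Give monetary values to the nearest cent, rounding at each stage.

Total landed cost: EUR 16283.08

CFR: the seller pays costs through ocean freight to the destination port, but not insurance.
CIF value = CFR price + insurance = 13851.52 + 366.23 = 14217.75
Import duty = 384 × 1.45 = 556.80
Buyer bears: insurance 366.23 + destination terminal 653.21 + brokerage 193.45 + delivery 661.87 + duty 556.80 = 2431.56
Landed cost = invoice 13851.52 + 2431.56 = 16283.08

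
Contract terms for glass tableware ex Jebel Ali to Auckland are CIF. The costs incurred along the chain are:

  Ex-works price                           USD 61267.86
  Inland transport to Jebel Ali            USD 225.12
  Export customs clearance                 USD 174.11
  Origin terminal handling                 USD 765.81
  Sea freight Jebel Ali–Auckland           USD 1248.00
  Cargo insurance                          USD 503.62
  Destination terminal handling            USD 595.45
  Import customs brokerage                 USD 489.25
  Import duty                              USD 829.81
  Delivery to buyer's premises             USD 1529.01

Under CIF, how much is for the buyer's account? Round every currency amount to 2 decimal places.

Buyer's account: USD 3443.52

CIF: the seller pays costs through ocean freight and marine insurance to the destination port.
Seller's account: goods 61267.86 + inland to port 225.12 + export clearance 174.11 + origin terminal 765.81 + freight 1248.00 + insurance 503.62 = 64184.52
Buyer's account: destination terminal 595.45 + brokerage 489.25 + duty 829.81 + delivery 1529.01 = 3443.52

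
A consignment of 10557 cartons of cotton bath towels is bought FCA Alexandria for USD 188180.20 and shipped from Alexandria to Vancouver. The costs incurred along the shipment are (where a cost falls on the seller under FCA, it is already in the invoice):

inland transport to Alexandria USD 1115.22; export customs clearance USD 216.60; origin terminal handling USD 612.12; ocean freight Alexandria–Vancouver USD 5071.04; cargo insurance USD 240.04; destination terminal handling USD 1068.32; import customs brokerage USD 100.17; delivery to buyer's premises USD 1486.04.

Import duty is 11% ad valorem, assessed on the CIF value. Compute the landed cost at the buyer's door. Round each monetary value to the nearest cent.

Total landed cost: USD 218109.30

FCA: the seller delivers export-cleared goods to the carrier; the buyer bears costs from that point.
Already in the invoice (seller's account under FCA): inland to port, export clearance — exclude.
CIF value = FCA price + origin terminal + freight + insurance = 188180.20 + 612.12 + 5071.04 + 240.04 = 194103.40
Import duty = 194103.40 × 11% = 21351.37
Buyer bears: origin terminal 612.12 + freight 5071.04 + insurance 240.04 + destination terminal 1068.32 + brokerage 100.17 + delivery 1486.04 + duty 21351.37 = 29929.10
Landed cost = invoice 188180.20 + 29929.10 = 218109.30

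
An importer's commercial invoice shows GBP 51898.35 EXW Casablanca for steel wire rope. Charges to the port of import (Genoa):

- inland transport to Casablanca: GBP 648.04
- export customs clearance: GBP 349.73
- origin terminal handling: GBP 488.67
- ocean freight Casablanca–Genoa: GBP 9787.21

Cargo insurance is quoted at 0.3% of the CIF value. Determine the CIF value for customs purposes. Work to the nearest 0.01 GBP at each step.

Let C be the CIF value. C = EXW price + pre-shipment costs + freight + 0.3% × C
C − 0.3% × C = 51898.35 + 648.04 + 349.73 + 488.67 + 9787.21
0.997 × C = 63172.00
C = 63172.00 / 0.997 = 63362.09
Insurance premium = 0.3% × 63362.09 = 190.09

CIF value: GBP 63362.09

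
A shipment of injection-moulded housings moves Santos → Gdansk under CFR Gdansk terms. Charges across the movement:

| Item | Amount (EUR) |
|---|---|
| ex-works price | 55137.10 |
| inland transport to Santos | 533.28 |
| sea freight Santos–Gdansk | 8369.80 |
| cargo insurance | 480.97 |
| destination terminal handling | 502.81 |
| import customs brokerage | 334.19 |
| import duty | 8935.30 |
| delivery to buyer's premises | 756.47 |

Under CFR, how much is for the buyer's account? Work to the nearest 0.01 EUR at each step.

CFR: the seller pays costs through ocean freight to the destination port, but not insurance.
Seller's account: goods 55137.10 + inland to port 533.28 + freight 8369.80 = 64040.18
Buyer's account: insurance 480.97 + destination terminal 502.81 + brokerage 334.19 + duty 8935.30 + delivery 756.47 = 11009.74

Buyer's account: EUR 11009.74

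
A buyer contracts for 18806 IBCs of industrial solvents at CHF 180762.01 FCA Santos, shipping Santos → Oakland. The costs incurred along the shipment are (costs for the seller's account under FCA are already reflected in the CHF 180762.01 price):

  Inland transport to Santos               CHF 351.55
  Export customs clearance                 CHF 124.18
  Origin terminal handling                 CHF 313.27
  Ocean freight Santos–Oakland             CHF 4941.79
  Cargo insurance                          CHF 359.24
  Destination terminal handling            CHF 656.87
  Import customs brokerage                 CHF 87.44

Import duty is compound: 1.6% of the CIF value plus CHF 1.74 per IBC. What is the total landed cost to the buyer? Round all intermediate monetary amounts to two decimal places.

FCA: the seller delivers export-cleared goods to the carrier; the buyer bears costs from that point.
Already in the invoice (seller's account under FCA): inland to port, export clearance — exclude.
CIF value = FCA price + origin terminal + freight + insurance = 180762.01 + 313.27 + 4941.79 + 359.24 = 186376.31
Ad valorem component: 186376.31 × 1.6% = 2982.02
Specific component: 18806 × 1.74 = 32722.44
Import duty = 2982.02 + 32722.44 = 35704.46
Buyer bears: origin terminal 313.27 + freight 4941.79 + insurance 359.24 + destination terminal 656.87 + brokerage 87.44 + duty 35704.46 = 42063.07
Landed cost = invoice 180762.01 + 42063.07 = 222825.08

Total landed cost: CHF 222825.08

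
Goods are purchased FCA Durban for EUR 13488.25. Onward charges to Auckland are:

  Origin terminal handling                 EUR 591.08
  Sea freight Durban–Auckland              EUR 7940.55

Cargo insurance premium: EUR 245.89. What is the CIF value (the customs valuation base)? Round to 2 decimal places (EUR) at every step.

CIF value: EUR 22265.77

CIF = FCA price + pre-shipment costs + freight + insurance
CIF = 13488.25 + 591.08 + 7940.55 + 245.89 = 22265.77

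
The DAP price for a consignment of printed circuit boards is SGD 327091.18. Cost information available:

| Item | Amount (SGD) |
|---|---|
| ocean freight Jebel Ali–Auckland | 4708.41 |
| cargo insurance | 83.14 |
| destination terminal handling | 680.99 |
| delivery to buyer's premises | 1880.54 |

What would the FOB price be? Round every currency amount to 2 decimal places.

FOB price: SGD 319738.10

From DAP to FOB, the seller no longer bears: freight, insurance, destination terminal, delivery.
FOB price = 327091.18 − 4708.41 − 83.14 − 680.99 − 1880.54 = 319738.10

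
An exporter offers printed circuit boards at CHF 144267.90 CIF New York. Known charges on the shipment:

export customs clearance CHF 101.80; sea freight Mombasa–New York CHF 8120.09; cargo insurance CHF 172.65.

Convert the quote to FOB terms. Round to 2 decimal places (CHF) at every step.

FOB price: CHF 135975.16

Not relevant to the conversion: export clearance — on the seller under both CIF and FOB; already in the CIF price and stays in the FOB price.
From CIF to FOB, the seller no longer bears: freight, insurance.
FOB price = 144267.90 − 8120.09 − 172.65 = 135975.16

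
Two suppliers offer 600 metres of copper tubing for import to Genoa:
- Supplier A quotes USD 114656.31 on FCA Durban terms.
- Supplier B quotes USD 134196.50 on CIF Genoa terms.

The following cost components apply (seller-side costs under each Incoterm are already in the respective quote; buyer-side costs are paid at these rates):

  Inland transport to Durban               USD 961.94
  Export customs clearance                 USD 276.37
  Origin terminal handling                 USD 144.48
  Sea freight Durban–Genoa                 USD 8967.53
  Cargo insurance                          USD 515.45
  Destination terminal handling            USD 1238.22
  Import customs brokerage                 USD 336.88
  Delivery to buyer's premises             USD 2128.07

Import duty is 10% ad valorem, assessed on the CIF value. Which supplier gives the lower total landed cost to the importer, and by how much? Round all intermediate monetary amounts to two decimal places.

Supplier A (FCA):
CIF value = FCA price + origin terminal + freight + insurance = 114656.31 + 144.48 + 8967.53 + 515.45 = 124283.77
Import duty = 124283.77 × 10% = 12428.38
Buyer bears (A): 144.48 + 8967.53 + 515.45 + 1238.22 + 336.88 + 2128.07 = 13330.63
Landed cost (A) = invoice 114656.31 + 13330.63 + duty 12428.38 = 140415.32
Supplier B (CIF):
The CIF price already equals the CIF value: 134196.50
Import duty = 134196.50 × 10% = 13419.65
Buyer bears (B): 1238.22 + 336.88 + 2128.07 = 3703.17
Landed cost (B) = invoice 134196.50 + 3703.17 + duty 13419.65 = 151319.32
Difference = |140415.32 − 151319.32| = 10904.00

Supplier A is cheaper by USD 10904.00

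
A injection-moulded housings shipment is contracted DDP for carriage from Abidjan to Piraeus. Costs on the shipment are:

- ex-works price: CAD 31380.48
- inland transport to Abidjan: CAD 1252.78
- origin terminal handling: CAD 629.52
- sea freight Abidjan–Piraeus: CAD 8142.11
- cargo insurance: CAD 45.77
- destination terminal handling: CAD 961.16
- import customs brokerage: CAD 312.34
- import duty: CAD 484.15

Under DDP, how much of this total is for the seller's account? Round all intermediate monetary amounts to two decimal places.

DDP: the seller bears all costs including import duty.
Seller's account: goods 31380.48 + inland to port 1252.78 + origin terminal 629.52 + freight 8142.11 + insurance 45.77 + destination terminal 961.16 + brokerage 312.34 + duty 484.15 = 43208.31
Buyer's account: 0.00

Seller's account: CAD 43208.31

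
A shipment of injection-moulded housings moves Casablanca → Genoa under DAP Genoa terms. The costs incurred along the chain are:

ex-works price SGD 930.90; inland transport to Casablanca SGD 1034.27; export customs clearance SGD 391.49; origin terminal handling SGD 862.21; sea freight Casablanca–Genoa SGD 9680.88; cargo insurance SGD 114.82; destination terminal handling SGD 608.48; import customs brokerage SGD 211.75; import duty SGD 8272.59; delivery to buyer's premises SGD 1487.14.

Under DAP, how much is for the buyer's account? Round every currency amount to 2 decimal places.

DAP: the seller bears all costs to the named destination except import duty and clearance.
Seller's account: goods 930.90 + inland to port 1034.27 + export clearance 391.49 + origin terminal 862.21 + freight 9680.88 + insurance 114.82 + destination terminal 608.48 + delivery 1487.14 = 15110.19
Buyer's account: brokerage 211.75 + duty 8272.59 = 8484.34

Buyer's account: SGD 8484.34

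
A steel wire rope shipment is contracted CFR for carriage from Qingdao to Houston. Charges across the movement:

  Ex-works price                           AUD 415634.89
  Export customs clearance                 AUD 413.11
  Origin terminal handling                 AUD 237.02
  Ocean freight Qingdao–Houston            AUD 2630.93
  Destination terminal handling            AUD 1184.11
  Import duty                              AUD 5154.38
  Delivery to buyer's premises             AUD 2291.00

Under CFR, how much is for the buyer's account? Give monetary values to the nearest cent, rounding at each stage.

Buyer's account: AUD 8629.49

CFR: the seller pays costs through ocean freight to the destination port, but not insurance.
Seller's account: goods 415634.89 + export clearance 413.11 + origin terminal 237.02 + freight 2630.93 = 418915.95
Buyer's account: destination terminal 1184.11 + duty 5154.38 + delivery 2291.00 = 8629.49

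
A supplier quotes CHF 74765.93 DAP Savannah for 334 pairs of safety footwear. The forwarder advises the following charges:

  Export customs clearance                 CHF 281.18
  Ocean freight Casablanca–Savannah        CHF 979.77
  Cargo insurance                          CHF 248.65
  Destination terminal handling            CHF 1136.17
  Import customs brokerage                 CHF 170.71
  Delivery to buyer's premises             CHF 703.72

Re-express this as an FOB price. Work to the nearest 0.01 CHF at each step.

Not relevant to the conversion: export clearance — on the seller under both DAP and FOB; already in the DAP price and stays in the FOB price. brokerage — on the buyer under both terms; not part of either seller's price.
From DAP to FOB, the seller no longer bears: freight, insurance, destination terminal, delivery.
FOB price = 74765.93 − 979.77 − 248.65 − 1136.17 − 703.72 = 71697.62

FOB price: CHF 71697.62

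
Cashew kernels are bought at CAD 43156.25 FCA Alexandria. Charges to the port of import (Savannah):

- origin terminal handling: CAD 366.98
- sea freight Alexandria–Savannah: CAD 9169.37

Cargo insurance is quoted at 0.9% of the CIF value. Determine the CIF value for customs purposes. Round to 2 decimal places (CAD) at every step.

Let C be the CIF value. C = FCA price + pre-shipment costs + freight + 0.9% × C
C − 0.9% × C = 43156.25 + 366.98 + 9169.37
0.991 × C = 52692.60
C = 52692.60 / 0.991 = 53171.14
Insurance premium = 0.9% × 53171.14 = 478.54

CIF value: CAD 53171.14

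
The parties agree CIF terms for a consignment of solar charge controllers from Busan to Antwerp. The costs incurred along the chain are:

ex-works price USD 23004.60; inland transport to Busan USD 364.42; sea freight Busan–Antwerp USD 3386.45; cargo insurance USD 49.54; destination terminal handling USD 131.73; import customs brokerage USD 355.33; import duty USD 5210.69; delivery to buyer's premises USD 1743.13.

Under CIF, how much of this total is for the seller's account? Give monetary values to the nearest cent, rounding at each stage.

Seller's account: USD 26805.01

CIF: the seller pays costs through ocean freight and marine insurance to the destination port.
Seller's account: goods 23004.60 + inland to port 364.42 + freight 3386.45 + insurance 49.54 = 26805.01
Buyer's account: destination terminal 131.73 + brokerage 355.33 + duty 5210.69 + delivery 1743.13 = 7440.88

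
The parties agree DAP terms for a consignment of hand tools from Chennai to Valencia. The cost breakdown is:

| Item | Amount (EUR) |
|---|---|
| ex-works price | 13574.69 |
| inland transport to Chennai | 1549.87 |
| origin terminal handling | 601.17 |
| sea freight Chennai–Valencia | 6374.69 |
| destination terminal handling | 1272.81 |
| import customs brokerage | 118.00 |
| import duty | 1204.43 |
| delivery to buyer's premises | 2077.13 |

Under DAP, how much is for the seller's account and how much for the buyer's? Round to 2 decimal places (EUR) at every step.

DAP: the seller bears all costs to the named destination except import duty and clearance.
Seller's account: goods 13574.69 + inland to port 1549.87 + origin terminal 601.17 + freight 6374.69 + destination terminal 1272.81 + delivery 2077.13 = 25450.36
Buyer's account: brokerage 118.00 + duty 1204.43 = 1322.43

Seller: EUR 25450.36; buyer: EUR 1322.43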